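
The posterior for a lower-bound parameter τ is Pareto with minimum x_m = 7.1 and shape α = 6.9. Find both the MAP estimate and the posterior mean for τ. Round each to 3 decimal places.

MAP: 7.100. Posterior mean: 8.303.

The Pareto density is strictly decreasing on [x_m, ∞), so the mode is x_m = 7.100.
Mean = α·x_m/(α−1) = 6.9·7.1/5.9 = 8.303.
The mean is pulled above the mode by the posterior's right skew.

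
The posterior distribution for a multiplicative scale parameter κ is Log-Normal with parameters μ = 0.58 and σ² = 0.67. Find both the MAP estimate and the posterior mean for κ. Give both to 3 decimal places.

Mode = exp(μ − σ²) = exp(-0.09) = 0.914.
Mean = exp(μ + σ²/2) = exp(0.915) = 2.497.

MAP = 0.914; posterior mean = 2.497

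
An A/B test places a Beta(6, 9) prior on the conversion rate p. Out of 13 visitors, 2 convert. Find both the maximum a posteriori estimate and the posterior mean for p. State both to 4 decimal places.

Posterior: Beta(6+2, 9+11) = Beta(8, 20).
Mode = (8−1)/(8+20−2) = 7/26 = 0.2692.
Mean = 8/(8+20) = 8/28 = 0.2857.

MAP = 0.2692; posterior mean = 0.2857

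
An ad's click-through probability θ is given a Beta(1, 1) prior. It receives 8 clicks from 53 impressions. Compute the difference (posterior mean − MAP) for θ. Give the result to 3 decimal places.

0.013

Posterior: Beta(1+8, 1+45) = Beta(9, 46).
Mode = (9−1)/(9+46−2) = 8/53 = 0.151.
Mean = 9/(9+46) = 9/55 = 0.164.
Difference = 0.164 − 0.151 = 0.013.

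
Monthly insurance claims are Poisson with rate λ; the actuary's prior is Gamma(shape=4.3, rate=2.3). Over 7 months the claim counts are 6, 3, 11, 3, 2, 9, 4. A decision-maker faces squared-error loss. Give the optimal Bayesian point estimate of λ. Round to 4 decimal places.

4.5484

Σ counts = 38. Posterior: Gamma(shape = 4.3+38 = 42.3, rate = 2.3+7 = 9.3).
Mode = (α−1)/β = 41.3/9.3 = 4.4409.
Mean = α/β = 42.3/9.3 = 4.5484.
Squared-error loss ⇒ the optimal estimator is the posterior mean.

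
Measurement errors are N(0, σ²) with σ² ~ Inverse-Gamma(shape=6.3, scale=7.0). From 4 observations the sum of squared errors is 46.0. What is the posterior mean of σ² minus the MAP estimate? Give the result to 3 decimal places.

0.884

Posterior: Inverse-Gamma(shape = 6.3+4/2 = 8.3, scale = 7.0+46.0/2 = 30.0).
Mode = β/(α+1) = 30.0/9.3 = 3.226.
Mean = β/(α−1) = 30.0/7.3 = 4.110.
Difference = 4.110 − 3.226 = 0.884.
Mean > mode: the posterior has a right tail.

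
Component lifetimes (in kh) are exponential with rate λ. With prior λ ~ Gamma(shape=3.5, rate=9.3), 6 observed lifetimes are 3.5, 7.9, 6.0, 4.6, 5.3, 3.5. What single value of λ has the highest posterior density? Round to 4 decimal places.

0.2120

Σ times = 30.8. Posterior: Gamma(shape = 3.5+6 = 9.5, rate = 9.3+30.8 = 40.1).
Mode = (α−1)/β = 8.5/40.1 = 0.2120.
Mean = α/β = 9.5/40.1 = 0.2369.
This is the posterior mode — the MAP estimate.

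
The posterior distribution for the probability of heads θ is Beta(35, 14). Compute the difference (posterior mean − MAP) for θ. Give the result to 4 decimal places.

Mode = (35−1)/(35+14−2) = 34/47 = 0.7234.
Mean = 35/(35+14) = 35/49 = 0.7143.
Difference = 0.7143 − 0.7234 = -0.0091.
The posterior is left-skewed, so the mode exceeds the mean.

-0.0091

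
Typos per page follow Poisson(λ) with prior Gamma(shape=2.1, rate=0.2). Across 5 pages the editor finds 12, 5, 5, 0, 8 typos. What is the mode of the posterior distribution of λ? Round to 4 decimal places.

5.9808

Σ counts = 30. Posterior: Gamma(shape = 2.1+30 = 32.1, rate = 0.2+5 = 5.2).
Mode = (α−1)/β = 31.1/5.2 = 5.9808.
Mean = α/β = 32.1/5.2 = 6.1731.
This is the posterior mode — the MAP estimate.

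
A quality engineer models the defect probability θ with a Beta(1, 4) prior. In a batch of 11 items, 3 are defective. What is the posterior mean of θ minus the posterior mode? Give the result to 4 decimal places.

0.0357

Posterior: Beta(1+3, 4+8) = Beta(4, 12).
Mode = (4−1)/(4+12−2) = 3/14 = 0.2143.
Mean = 4/(4+12) = 4/16 = 0.2500.
Difference = 0.2500 − 0.2143 = 0.0357.
The mean is pulled above the mode by the posterior's right skew.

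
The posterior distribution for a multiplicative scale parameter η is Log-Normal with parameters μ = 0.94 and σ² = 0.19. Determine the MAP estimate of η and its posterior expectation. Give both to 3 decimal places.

MAP = 2.117, posterior mean = 2.815

Mode = exp(μ − σ²) = exp(0.75) = 2.117.
Mean = exp(μ + σ²/2) = exp(1.035) = 2.815.
The posterior is right-skewed, so the mean exceeds the mode.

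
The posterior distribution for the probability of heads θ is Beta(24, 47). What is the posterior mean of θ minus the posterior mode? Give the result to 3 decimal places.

0.005

Mode = (24−1)/(24+47−2) = 23/69 = 0.333.
Mean = 24/(24+47) = 24/71 = 0.338.
Difference = 0.338 − 0.333 = 0.005.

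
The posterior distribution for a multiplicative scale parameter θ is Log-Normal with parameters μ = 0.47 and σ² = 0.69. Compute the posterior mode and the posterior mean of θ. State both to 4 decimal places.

MAP = 0.8025; posterior mean = 2.2592

Mode = exp(μ − σ²) = exp(-0.22) = 0.8025.
Mean = exp(μ + σ²/2) = exp(0.815) = 2.2592.
The mean is pulled above the mode by the posterior's right skew.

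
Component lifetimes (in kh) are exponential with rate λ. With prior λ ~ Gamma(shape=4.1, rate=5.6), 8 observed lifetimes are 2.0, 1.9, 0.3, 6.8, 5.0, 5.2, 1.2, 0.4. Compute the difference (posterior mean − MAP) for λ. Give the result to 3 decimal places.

0.035

Σ times = 22.8. Posterior: Gamma(shape = 4.1+8 = 12.1, rate = 5.6+22.8 = 28.4).
Mode = (α−1)/β = 11.1/28.4 = 0.391.
Mean = α/β = 12.1/28.4 = 0.426.
Difference = 0.426 − 0.391 = 0.035.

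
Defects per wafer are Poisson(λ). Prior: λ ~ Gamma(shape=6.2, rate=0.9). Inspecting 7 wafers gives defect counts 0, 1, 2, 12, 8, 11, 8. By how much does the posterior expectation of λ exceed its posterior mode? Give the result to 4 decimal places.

0.1266

Σ counts = 42. Posterior: Gamma(shape = 6.2+42 = 48.2, rate = 0.9+7 = 7.9).
Mode = (α−1)/β = 47.2/7.9 = 5.9747.
Mean = α/β = 48.2/7.9 = 6.1013.
Difference = 6.1013 − 5.9747 = 0.1266.
The mean is pulled above the mode by the posterior's right skew.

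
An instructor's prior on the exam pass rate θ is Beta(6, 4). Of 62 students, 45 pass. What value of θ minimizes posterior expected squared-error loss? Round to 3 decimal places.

Posterior: Beta(6+45, 4+17) = Beta(51, 21).
Mode = (51−1)/(51+21−2) = 50/70 = 0.714.
Mean = 51/(51+21) = 51/72 = 0.708.
Squared-error loss ⇒ the optimal estimator is the posterior mean.

0.708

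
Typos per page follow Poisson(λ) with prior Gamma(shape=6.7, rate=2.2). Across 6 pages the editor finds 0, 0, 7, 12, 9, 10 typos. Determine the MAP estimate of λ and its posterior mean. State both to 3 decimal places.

MAP = 5.329, posterior mean = 5.451

Σ counts = 38. Posterior: Gamma(shape = 6.7+38 = 44.7, rate = 2.2+6 = 8.2).
Mode = (α−1)/β = 43.7/8.2 = 5.329.
Mean = α/β = 44.7/8.2 = 5.451.
The mean is pulled above the mode by the posterior's right skew.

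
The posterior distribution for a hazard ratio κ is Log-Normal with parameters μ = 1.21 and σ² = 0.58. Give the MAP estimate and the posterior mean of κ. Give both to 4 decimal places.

Mode = exp(μ − σ²) = exp(0.63) = 1.8776.
Mean = exp(μ + σ²/2) = exp(1.500) = 4.4817.
The posterior is right-skewed, so the mean exceeds the mode.

MAP = 1.8776, posterior mean = 4.4817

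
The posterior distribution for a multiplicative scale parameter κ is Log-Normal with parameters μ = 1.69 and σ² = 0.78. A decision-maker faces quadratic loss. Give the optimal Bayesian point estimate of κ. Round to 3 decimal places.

Mode = exp(μ − σ²) = exp(0.91) = 2.484.
Mean = exp(μ + σ²/2) = exp(2.080) = 8.004.
Quadratic loss ⇒ the optimal estimator is the posterior mean.

8.004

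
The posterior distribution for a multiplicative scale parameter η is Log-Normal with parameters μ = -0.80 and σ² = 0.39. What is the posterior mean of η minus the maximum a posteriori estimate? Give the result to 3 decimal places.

0.242

Mode = exp(μ − σ²) = exp(-1.19) = 0.304.
Mean = exp(μ + σ²/2) = exp(-0.605) = 0.546.
Difference = 0.546 − 0.304 = 0.242.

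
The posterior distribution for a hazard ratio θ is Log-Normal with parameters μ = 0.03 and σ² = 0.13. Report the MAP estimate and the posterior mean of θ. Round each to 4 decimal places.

MAP = 0.9048, posterior mean = 1.0997

Mode = exp(μ − σ²) = exp(-0.10) = 0.9048.
Mean = exp(μ + σ²/2) = exp(0.095) = 1.0997.
Right-skewed posterior ⇒ mode < mean.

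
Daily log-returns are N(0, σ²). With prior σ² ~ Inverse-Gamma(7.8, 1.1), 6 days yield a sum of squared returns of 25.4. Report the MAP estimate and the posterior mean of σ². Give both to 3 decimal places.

Posterior: Inverse-Gamma(shape = 7.8+6/2 = 10.8, scale = 1.1+25.4/2 = 13.8).
Mode = β/(α+1) = 13.8/11.8 = 1.169.
Mean = β/(α−1) = 13.8/9.8 = 1.408.

MAP = 1.169; posterior mean = 1.408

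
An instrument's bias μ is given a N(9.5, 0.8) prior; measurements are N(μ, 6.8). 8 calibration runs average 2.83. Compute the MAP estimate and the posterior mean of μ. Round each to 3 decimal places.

MAP: 6.266. Posterior mean: 6.266.

Posterior for μ is Normal. Precision-weighted mean: (1/0.8·9.5 + 8/6.8·2.83) / (1/0.8 + 8/6.8) = 6.266.
A Normal posterior is symmetric, so mode = mean.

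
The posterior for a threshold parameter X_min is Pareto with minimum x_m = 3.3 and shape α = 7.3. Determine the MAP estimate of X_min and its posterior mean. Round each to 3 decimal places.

The Pareto density is strictly decreasing on [x_m, ∞), so the mode is x_m = 3.300.
Mean = α·x_m/(α−1) = 7.3·3.3/6.3 = 3.824.
The mean is pulled above the mode by the posterior's right skew.

MAP estimate = 3.300, posterior mean = 3.824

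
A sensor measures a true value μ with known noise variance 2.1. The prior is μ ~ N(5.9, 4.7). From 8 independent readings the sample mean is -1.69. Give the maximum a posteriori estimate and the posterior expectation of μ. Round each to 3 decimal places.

μ_MAP = -1.289, E[μ|data] = -1.289

Posterior for μ is Normal. Precision-weighted mean: (1/4.7·5.9 + 8/2.1·-1.69) / (1/4.7 + 8/2.1) = -1.289.
A Normal posterior is symmetric, so mode = mean.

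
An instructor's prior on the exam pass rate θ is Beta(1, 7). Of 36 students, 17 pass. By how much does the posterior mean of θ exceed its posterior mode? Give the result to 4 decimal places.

Posterior: Beta(1+17, 7+19) = Beta(18, 26).
Mode = (18−1)/(18+26−2) = 17/42 = 0.4048.
Mean = 18/(18+26) = 18/44 = 0.4091.
Difference = 0.4091 − 0.4048 = 0.0043.
The posterior is right-skewed, so the mean exceeds the mode.

0.0043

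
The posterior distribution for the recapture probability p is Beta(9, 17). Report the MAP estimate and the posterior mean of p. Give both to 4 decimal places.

Mode = (9−1)/(9+17−2) = 8/24 = 0.3333.
Mean = 9/(9+17) = 9/26 = 0.3462.

MAP: 0.3333. Posterior mean: 0.3462.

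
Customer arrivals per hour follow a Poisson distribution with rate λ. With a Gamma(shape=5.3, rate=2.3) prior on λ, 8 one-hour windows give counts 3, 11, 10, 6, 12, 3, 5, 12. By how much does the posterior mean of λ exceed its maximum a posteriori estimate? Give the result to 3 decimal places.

Σ counts = 62. Posterior: Gamma(shape = 5.3+62 = 67.3, rate = 2.3+8 = 10.3).
Mode = (α−1)/β = 66.3/10.3 = 6.437.
Mean = α/β = 67.3/10.3 = 6.534.
Difference = 6.534 − 6.437 = 0.097.

0.097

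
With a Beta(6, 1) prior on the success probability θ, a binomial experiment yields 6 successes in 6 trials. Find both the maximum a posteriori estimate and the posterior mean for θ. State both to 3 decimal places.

Posterior: Beta(6+6, 1+0) = Beta(12, 1).
Since β = 1 ≤ 1 and α > 1, the Beta density is monotone increasing on [0,1]; the mode is at 1.
Mean = 12/(12+1) = 0.923.
Mode > mean: the posterior has a left tail.

MAP = 1.000, posterior mean = 0.923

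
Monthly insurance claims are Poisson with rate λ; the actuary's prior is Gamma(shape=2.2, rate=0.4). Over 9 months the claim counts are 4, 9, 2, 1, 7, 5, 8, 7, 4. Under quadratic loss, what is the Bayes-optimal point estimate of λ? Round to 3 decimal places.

5.234

Σ counts = 47. Posterior: Gamma(shape = 2.2+47 = 49.2, rate = 0.4+9 = 9.4).
Mode = (α−1)/β = 48.2/9.4 = 5.128.
Mean = α/β = 49.2/9.4 = 5.234.
Quadratic loss ⇒ the optimal estimator is the posterior mean.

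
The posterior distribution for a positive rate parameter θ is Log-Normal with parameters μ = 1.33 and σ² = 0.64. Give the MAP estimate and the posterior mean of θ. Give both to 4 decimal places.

MAP: 1.9937. Posterior mean: 5.2070.

Mode = exp(μ − σ²) = exp(0.69) = 1.9937.
Mean = exp(μ + σ²/2) = exp(1.650) = 5.2070.
Mean > mode: the posterior has a right tail.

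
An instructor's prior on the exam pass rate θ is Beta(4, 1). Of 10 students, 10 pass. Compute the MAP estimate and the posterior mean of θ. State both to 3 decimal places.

MAP estimate = 1.000, posterior mean = 0.933

Posterior: Beta(4+10, 1+0) = Beta(14, 1).
Since β = 1 ≤ 1 and α > 1, the Beta density is monotone increasing on [0,1]; the mode is at 1.
Mean = 14/(14+1) = 0.933.
The mean is pulled below the mode by the posterior's left skew.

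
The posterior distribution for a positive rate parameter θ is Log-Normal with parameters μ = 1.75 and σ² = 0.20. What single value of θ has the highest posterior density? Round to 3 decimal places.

Mode = exp(μ − σ²) = exp(1.55) = 4.711.
Mean = exp(μ + σ²/2) = exp(1.850) = 6.360.
This is the posterior mode — the MAP estimate.

4.711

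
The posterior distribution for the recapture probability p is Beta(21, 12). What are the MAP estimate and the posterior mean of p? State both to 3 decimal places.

MAP estimate = 0.645, posterior mean = 0.636

Mode = (21−1)/(21+12−2) = 20/31 = 0.645.
Mean = 21/(21+12) = 21/33 = 0.636.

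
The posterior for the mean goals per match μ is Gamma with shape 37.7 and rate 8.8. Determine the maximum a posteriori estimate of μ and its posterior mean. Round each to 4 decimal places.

MAP = 4.1705, posterior mean = 4.2841

Mode = (α−1)/β = 36.7/8.8 = 4.1705.
Mean = α/β = 37.7/8.8 = 4.2841.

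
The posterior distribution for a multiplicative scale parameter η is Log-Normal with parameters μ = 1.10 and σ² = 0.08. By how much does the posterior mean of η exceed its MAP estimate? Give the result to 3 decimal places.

0.354

Mode = exp(μ − σ²) = exp(1.02) = 2.773.
Mean = exp(μ + σ²/2) = exp(1.140) = 3.127.
Difference = 3.127 − 2.773 = 0.354.
Mean > mode: the posterior has a right tail.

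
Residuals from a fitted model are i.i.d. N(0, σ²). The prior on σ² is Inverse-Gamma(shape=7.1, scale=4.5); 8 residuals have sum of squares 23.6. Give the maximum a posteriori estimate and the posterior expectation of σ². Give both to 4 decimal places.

Posterior: Inverse-Gamma(shape = 7.1+8/2 = 11.1, scale = 4.5+23.6/2 = 16.3).
Mode = β/(α+1) = 16.3/12.1 = 1.3471.
Mean = β/(α−1) = 16.3/10.1 = 1.6139.

σ²_MAP = 1.3471, E[σ²|data] = 1.6139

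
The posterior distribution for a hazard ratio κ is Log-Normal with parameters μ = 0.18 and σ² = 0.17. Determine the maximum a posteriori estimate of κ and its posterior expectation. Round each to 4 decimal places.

Mode = exp(μ − σ²) = exp(0.01) = 1.0101.
Mean = exp(μ + σ²/2) = exp(0.265) = 1.3034.

maximum a posteriori estimate = 1.0101, posterior expectation = 1.3034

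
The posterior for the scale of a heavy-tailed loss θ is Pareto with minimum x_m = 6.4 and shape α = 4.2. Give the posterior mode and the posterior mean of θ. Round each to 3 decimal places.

posterior mode = 6.400, posterior mean = 8.400

The Pareto density is strictly decreasing on [x_m, ∞), so the mode is x_m = 6.400.
Mean = α·x_m/(α−1) = 4.2·6.4/3.2 = 8.400.
The mean is pulled above the mode by the posterior's right skew.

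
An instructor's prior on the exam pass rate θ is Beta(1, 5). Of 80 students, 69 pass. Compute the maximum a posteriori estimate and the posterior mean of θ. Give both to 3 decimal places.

MAP: 0.821. Posterior mean: 0.814.

Posterior: Beta(1+69, 5+11) = Beta(70, 16).
Mode = (70−1)/(70+16−2) = 69/84 = 0.821.
Mean = 70/(70+16) = 70/86 = 0.814.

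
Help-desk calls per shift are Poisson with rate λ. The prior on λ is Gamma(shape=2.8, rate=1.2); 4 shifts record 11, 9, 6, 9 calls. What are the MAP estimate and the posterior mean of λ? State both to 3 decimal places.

MAP = 7.077; posterior mean = 7.269

Σ counts = 35. Posterior: Gamma(shape = 2.8+35 = 37.8, rate = 1.2+4 = 5.2).
Mode = (α−1)/β = 36.8/5.2 = 7.077.
Mean = α/β = 37.8/5.2 = 7.269.
The posterior is right-skewed, so the mean exceeds the mode.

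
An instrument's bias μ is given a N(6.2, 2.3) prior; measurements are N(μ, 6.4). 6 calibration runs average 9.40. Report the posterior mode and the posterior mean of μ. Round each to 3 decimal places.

Posterior for μ is Normal. Precision-weighted mean: (1/2.3·6.2 + 6/6.4·9.40) / (1/2.3 + 6/6.4) = 8.386.
A Normal posterior is symmetric, so mode = mean.

MAP: 8.386. Posterior mean: 8.386.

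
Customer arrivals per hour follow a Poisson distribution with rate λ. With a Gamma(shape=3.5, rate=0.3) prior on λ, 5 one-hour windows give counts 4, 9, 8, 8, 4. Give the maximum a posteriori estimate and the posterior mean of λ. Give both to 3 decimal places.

MAP = 6.698, posterior mean = 6.887

Σ counts = 33. Posterior: Gamma(shape = 3.5+33 = 36.5, rate = 0.3+5 = 5.3).
Mode = (α−1)/β = 35.5/5.3 = 6.698.
Mean = α/β = 36.5/5.3 = 6.887.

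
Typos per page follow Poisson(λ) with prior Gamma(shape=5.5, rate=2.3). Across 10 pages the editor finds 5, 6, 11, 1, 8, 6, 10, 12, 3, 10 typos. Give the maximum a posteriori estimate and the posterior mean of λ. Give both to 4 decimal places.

Σ counts = 72. Posterior: Gamma(shape = 5.5+72 = 77.5, rate = 2.3+10 = 12.3).
Mode = (α−1)/β = 76.5/12.3 = 6.2195.
Mean = α/β = 77.5/12.3 = 6.3008.

MAP = 6.2195, posterior mean = 6.3008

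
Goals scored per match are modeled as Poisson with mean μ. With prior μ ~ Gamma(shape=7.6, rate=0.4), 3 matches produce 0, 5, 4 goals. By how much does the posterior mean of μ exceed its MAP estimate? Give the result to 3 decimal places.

0.294

Σ counts = 9. Posterior: Gamma(shape = 7.6+9 = 16.6, rate = 0.4+3 = 3.4).
Mode = (α−1)/β = 15.6/3.4 = 4.588.
Mean = α/β = 16.6/3.4 = 4.882.
Difference = 4.882 − 4.588 = 0.294.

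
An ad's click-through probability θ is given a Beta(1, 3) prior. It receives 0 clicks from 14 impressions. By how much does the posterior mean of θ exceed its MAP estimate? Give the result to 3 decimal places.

Posterior: Beta(1+0, 3+14) = Beta(1, 17).
Since α = 1 ≤ 1 and β > 1, the Beta density is monotone decreasing on [0,1]; the mode is at 0.
Mean = 1/(1+17) = 0.056.
Difference = 0.056 − 0.000 = 0.056.

0.056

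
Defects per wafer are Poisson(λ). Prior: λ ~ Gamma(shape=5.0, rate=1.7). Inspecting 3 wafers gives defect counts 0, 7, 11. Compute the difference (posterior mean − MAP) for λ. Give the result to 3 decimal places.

0.213

Σ counts = 18. Posterior: Gamma(shape = 5.0+18 = 23.0, rate = 1.7+3 = 4.7).
Mode = (α−1)/β = 22.0/4.7 = 4.681.
Mean = α/β = 23.0/4.7 = 4.894.
Difference = 4.894 − 4.681 = 0.213.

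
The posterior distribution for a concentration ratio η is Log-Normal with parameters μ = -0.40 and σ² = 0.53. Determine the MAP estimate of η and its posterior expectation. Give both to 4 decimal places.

Mode = exp(μ − σ²) = exp(-0.93) = 0.3946.
Mean = exp(μ + σ²/2) = exp(-0.135) = 0.8737.
The posterior is right-skewed, so the mean exceeds the mode.

η_MAP = 0.3946, E[η|data] = 0.8737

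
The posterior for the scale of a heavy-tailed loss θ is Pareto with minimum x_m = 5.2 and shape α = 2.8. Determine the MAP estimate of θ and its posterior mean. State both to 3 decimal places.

The Pareto density is strictly decreasing on [x_m, ∞), so the mode is x_m = 5.200.
Mean = α·x_m/(α−1) = 2.8·5.2/1.8 = 8.089.

MAP estimate = 5.200, posterior mean = 8.089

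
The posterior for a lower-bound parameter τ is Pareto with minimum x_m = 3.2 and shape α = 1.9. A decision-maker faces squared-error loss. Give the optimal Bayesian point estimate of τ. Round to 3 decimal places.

6.756

The Pareto density is strictly decreasing on [x_m, ∞), so the mode is x_m = 3.200.
Mean = α·x_m/(α−1) = 1.9·3.2/0.9 = 6.756.
Squared-error loss ⇒ the optimal estimator is the posterior mean.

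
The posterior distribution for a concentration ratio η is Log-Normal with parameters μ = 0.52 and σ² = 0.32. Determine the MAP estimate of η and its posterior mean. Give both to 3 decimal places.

η_MAP = 1.221, E[η|data] = 1.974

Mode = exp(μ − σ²) = exp(0.20) = 1.221.
Mean = exp(μ + σ²/2) = exp(0.680) = 1.974.
The posterior is right-skewed, so the mean exceeds the mode.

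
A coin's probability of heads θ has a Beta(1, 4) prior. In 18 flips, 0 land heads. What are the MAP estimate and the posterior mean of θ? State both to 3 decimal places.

MAP = 0.000; posterior mean = 0.043

Posterior: Beta(1+0, 4+18) = Beta(1, 22).
Since α = 1 ≤ 1 and β > 1, the Beta density is monotone decreasing on [0,1]; the mode is at 0.
Mean = 1/(1+22) = 0.043.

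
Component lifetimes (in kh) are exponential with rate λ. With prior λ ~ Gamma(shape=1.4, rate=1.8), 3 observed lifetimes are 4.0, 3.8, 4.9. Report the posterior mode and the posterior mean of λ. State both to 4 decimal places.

Σ times = 12.7. Posterior: Gamma(shape = 1.4+3 = 4.4, rate = 1.8+12.7 = 14.5).
Mode = (α−1)/β = 3.4/14.5 = 0.2345.
Mean = α/β = 4.4/14.5 = 0.3034.
Mean > mode: the posterior has a right tail.

MAP = 0.2345; posterior mean = 0.3034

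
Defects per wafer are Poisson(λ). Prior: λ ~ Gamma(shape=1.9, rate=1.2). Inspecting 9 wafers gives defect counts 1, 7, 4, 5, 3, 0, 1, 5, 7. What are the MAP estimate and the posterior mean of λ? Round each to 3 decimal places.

Σ counts = 33. Posterior: Gamma(shape = 1.9+33 = 34.9, rate = 1.2+9 = 10.2).
Mode = (α−1)/β = 33.9/10.2 = 3.324.
Mean = α/β = 34.9/10.2 = 3.422.

MAP: 3.324. Posterior mean: 3.422.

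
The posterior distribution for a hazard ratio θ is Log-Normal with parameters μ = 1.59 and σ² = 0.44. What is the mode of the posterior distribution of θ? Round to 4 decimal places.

3.1582

Mode = exp(μ − σ²) = exp(1.15) = 3.1582.
Mean = exp(μ + σ²/2) = exp(1.810) = 6.1104.
This is the posterior mode — the MAP estimate.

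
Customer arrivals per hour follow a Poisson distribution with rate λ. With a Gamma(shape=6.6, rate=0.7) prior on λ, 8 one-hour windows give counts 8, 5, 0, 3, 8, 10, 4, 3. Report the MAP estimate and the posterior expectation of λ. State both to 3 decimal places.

MAP = 5.356, posterior mean = 5.471

Σ counts = 41. Posterior: Gamma(shape = 6.6+41 = 47.6, rate = 0.7+8 = 8.7).
Mode = (α−1)/β = 46.6/8.7 = 5.356.
Mean = α/β = 47.6/8.7 = 5.471.
Right-skewed posterior ⇒ mode < mean.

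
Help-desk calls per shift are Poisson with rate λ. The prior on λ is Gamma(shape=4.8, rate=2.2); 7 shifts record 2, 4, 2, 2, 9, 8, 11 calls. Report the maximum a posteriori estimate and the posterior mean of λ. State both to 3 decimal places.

λ_MAP = 4.543, E[λ|data] = 4.652

Σ counts = 38. Posterior: Gamma(shape = 4.8+38 = 42.8, rate = 2.2+7 = 9.2).
Mode = (α−1)/β = 41.8/9.2 = 4.543.
Mean = α/β = 42.8/9.2 = 4.652.
Right-skewed posterior ⇒ mode < mean.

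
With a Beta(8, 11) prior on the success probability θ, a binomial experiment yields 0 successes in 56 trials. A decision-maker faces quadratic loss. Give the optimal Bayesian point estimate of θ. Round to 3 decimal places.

Posterior: Beta(8+0, 11+56) = Beta(8, 67).
Mode = (8−1)/(8+67−2) = 7/73 = 0.096.
Mean = 8/(8+67) = 8/75 = 0.107.
Quadratic loss ⇒ the optimal estimator is the posterior mean.

0.107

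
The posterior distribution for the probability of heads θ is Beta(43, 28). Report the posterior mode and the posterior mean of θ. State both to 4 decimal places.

Mode = (43−1)/(43+28−2) = 42/69 = 0.6087.
Mean = 43/(43+28) = 43/71 = 0.6056.
The mean is pulled below the mode by the posterior's left skew.

MAP = 0.6087, posterior mean = 0.6056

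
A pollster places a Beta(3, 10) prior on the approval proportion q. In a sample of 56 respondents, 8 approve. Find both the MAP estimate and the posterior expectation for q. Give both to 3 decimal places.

Posterior: Beta(3+8, 10+48) = Beta(11, 58).
Mode = (11−1)/(11+58−2) = 10/67 = 0.149.
Mean = 11/(11+58) = 11/69 = 0.159.

MAP = 0.149; posterior mean = 0.159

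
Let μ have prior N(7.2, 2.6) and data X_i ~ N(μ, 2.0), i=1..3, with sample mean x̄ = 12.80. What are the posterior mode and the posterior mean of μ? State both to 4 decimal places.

MAP = 11.6571; posterior mean = 11.6571

Posterior for μ is Normal. Precision-weighted mean: (1/2.6·7.2 + 3/2.0·12.80) / (1/2.6 + 3/2.0) = 11.6571.
A Normal posterior is symmetric, so mode = mean.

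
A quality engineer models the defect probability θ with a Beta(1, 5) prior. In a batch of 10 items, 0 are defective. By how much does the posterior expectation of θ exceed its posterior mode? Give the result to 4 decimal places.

0.0625

Posterior: Beta(1+0, 5+10) = Beta(1, 15).
Since α = 1 ≤ 1 and β > 1, the Beta density is monotone decreasing on [0,1]; the mode is at 0.
Mean = 1/(1+15) = 0.0625.
Difference = 0.0625 − 0.0000 = 0.0625.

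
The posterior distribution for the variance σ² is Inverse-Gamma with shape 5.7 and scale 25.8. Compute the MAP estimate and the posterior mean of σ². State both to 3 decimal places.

MAP estimate = 3.851, posterior mean = 5.489

Mode = β/(α+1) = 25.8/6.7 = 3.851.
Mean = β/(α−1) = 25.8/4.7 = 5.489.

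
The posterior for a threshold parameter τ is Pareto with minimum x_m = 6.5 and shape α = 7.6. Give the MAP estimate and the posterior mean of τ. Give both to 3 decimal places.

MAP estimate = 6.500, posterior mean = 7.485

The Pareto density is strictly decreasing on [x_m, ∞), so the mode is x_m = 6.500.
Mean = α·x_m/(α−1) = 7.6·6.5/6.6 = 7.485.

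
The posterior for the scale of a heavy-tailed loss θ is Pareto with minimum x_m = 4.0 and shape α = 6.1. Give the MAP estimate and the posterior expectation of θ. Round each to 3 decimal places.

The Pareto density is strictly decreasing on [x_m, ∞), so the mode is x_m = 4.000.
Mean = α·x_m/(α−1) = 6.1·4.0/5.1 = 4.784.
The posterior is right-skewed, so the mean exceeds the mode.

MAP = 4.000, posterior mean = 4.784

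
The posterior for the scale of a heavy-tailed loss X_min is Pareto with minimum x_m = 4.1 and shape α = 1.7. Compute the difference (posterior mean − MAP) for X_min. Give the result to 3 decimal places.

5.857

The Pareto density is strictly decreasing on [x_m, ∞), so the mode is x_m = 4.100.
Mean = α·x_m/(α−1) = 1.7·4.1/0.7 = 9.957.
Difference = 9.957 − 4.100 = 5.857.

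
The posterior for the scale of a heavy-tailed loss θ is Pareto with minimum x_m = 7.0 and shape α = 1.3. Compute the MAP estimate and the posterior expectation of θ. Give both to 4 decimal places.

MAP = 7.0000; posterior mean = 30.3333

The Pareto density is strictly decreasing on [x_m, ∞), so the mode is x_m = 7.0000.
Mean = α·x_m/(α−1) = 1.3·7.0/0.3 = 30.3333.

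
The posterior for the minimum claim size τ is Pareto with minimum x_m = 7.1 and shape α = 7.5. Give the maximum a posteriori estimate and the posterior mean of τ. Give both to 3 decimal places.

The Pareto density is strictly decreasing on [x_m, ∞), so the mode is x_m = 7.100.
Mean = α·x_m/(α−1) = 7.5·7.1/6.5 = 8.192.
Right-skewed posterior ⇒ mode < mean.

maximum a posteriori estimate = 7.100, posterior mean = 8.192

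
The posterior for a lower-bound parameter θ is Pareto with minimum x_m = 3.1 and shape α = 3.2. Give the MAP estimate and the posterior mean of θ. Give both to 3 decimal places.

MAP = 3.100, posterior mean = 4.509

The Pareto density is strictly decreasing on [x_m, ∞), so the mode is x_m = 3.100.
Mean = α·x_m/(α−1) = 3.2·3.1/2.2 = 4.509.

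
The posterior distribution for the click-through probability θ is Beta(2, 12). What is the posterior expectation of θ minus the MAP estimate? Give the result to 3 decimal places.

Mode = (2−1)/(2+12−2) = 1/12 = 0.083.
Mean = 2/(2+12) = 2/14 = 0.143.
Difference = 0.143 − 0.083 = 0.060.
Mean > mode: the posterior has a right tail.

0.060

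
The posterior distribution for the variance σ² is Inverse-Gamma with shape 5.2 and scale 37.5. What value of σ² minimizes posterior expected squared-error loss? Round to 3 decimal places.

Mode = β/(α+1) = 37.5/6.2 = 6.048.
Mean = β/(α−1) = 37.5/4.2 = 8.929.
Squared-error loss ⇒ the optimal estimator is the posterior mean.

8.929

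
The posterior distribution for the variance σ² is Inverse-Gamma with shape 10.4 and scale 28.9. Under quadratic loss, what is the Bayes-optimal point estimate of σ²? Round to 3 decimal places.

3.074

Mode = β/(α+1) = 28.9/11.4 = 2.535.
Mean = β/(α−1) = 28.9/9.4 = 3.074.
Quadratic loss ⇒ the optimal estimator is the posterior mean.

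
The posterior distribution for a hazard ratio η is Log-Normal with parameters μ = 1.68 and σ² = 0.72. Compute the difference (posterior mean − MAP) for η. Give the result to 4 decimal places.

Mode = exp(μ − σ²) = exp(0.96) = 2.6117.
Mean = exp(μ + σ²/2) = exp(2.040) = 7.6906.
Difference = 7.6906 − 2.6117 = 5.0789.

5.0789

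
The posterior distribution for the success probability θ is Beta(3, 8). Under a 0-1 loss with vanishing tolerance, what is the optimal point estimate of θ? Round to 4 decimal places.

Mode = (3−1)/(3+8−2) = 2/9 = 0.2222.
Mean = 3/(3+8) = 3/11 = 0.2727.
This is the posterior mode — the MAP estimate.

0.2222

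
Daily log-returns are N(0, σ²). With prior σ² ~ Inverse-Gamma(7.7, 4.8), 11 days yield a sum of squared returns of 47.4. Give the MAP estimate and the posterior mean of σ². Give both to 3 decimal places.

Posterior: Inverse-Gamma(shape = 7.7+11/2 = 13.2, scale = 4.8+47.4/2 = 28.5).
Mode = β/(α+1) = 28.5/14.2 = 2.007.
Mean = β/(α−1) = 28.5/12.2 = 2.336.
The mean is pulled above the mode by the posterior's right skew.

MAP = 2.007, posterior mean = 2.336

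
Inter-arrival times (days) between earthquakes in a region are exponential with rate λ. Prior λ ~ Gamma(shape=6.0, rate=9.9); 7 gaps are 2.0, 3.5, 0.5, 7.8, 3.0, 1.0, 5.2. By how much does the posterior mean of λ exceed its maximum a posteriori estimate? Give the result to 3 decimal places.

Σ times = 23.0. Posterior: Gamma(shape = 6.0+7 = 13.0, rate = 9.9+23.0 = 32.9).
Mode = (α−1)/β = 12.0/32.9 = 0.365.
Mean = α/β = 13.0/32.9 = 0.395.
Difference = 0.395 − 0.365 = 0.030.
Mean > mode: the posterior has a right tail.

0.030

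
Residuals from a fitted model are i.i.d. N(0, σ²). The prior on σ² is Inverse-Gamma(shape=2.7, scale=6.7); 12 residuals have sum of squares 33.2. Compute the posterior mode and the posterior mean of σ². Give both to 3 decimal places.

Posterior: Inverse-Gamma(shape = 2.7+12/2 = 8.7, scale = 6.7+33.2/2 = 23.3).
Mode = β/(α+1) = 23.3/9.7 = 2.402.
Mean = β/(α−1) = 23.3/7.7 = 3.026.

σ²_MAP = 2.402, E[σ²|data] = 3.026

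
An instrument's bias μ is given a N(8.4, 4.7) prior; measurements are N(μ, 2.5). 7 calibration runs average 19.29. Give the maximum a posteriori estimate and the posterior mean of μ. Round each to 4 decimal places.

μ_MAP = 18.5209, E[μ|data] = 18.5209

Posterior for μ is Normal. Precision-weighted mean: (1/4.7·8.4 + 7/2.5·19.29) / (1/4.7 + 7/2.5) = 18.5209.
A Normal posterior is symmetric, so mode = mean.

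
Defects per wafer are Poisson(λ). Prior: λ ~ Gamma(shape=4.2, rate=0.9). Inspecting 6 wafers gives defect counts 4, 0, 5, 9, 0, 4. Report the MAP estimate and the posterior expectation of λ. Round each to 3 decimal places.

λ_MAP = 3.652, E[λ|data] = 3.797

Σ counts = 22. Posterior: Gamma(shape = 4.2+22 = 26.2, rate = 0.9+6 = 6.9).
Mode = (α−1)/β = 25.2/6.9 = 3.652.
Mean = α/β = 26.2/6.9 = 3.797.
The posterior is right-skewed, so the mean exceeds the mode.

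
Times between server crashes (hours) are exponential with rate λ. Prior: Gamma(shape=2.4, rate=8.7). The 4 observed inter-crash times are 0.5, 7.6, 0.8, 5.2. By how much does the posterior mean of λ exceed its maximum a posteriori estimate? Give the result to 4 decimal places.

Σ times = 14.1. Posterior: Gamma(shape = 2.4+4 = 6.4, rate = 8.7+14.1 = 22.8).
Mode = (α−1)/β = 5.4/22.8 = 0.2368.
Mean = α/β = 6.4/22.8 = 0.2807.
Difference = 0.2807 − 0.2368 = 0.0439.

0.0439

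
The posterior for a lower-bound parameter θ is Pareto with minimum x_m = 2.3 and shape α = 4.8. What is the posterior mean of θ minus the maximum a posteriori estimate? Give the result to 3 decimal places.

0.605

The Pareto density is strictly decreasing on [x_m, ∞), so the mode is x_m = 2.300.
Mean = α·x_m/(α−1) = 4.8·2.3/3.8 = 2.905.
Difference = 2.905 − 2.300 = 0.605.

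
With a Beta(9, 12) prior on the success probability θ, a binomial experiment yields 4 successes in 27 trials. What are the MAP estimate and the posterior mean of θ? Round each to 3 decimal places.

Posterior: Beta(9+4, 12+23) = Beta(13, 35).
Mode = (13−1)/(13+35−2) = 12/46 = 0.261.
Mean = 13/(13+35) = 13/48 = 0.271.

θ_MAP = 0.261, E[θ|data] = 0.271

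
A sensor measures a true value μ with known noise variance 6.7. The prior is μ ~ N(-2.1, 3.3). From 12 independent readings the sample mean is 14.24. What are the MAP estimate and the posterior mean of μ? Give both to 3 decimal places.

Posterior for μ is Normal. Precision-weighted mean: (1/3.3·-2.1 + 12/6.7·14.24) / (1/3.3 + 12/6.7) = 11.875.
A Normal posterior is symmetric, so mode = mean.

MAP: 11.875. Posterior mean: 11.875.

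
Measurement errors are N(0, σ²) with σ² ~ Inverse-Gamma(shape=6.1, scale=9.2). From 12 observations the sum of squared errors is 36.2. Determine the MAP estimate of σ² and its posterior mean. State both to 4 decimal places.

Posterior: Inverse-Gamma(shape = 6.1+12/2 = 12.1, scale = 9.2+36.2/2 = 27.3).
Mode = β/(α+1) = 27.3/13.1 = 2.0840.
Mean = β/(α−1) = 27.3/11.1 = 2.4595.

MAP: 2.0840. Posterior mean: 2.4595.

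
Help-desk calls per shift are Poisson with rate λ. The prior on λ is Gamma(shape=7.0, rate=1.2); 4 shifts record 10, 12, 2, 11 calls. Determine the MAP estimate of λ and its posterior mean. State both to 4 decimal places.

Σ counts = 35. Posterior: Gamma(shape = 7.0+35 = 42.0, rate = 1.2+4 = 5.2).
Mode = (α−1)/β = 41.0/5.2 = 7.8846.
Mean = α/β = 42.0/5.2 = 8.0769.
Mean > mode: the posterior has a right tail.

MAP = 7.8846; posterior mean = 8.0769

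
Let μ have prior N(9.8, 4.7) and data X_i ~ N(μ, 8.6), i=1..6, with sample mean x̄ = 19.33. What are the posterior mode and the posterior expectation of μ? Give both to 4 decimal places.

MAP: 17.1029. Posterior mean: 17.1029.

Posterior for μ is Normal. Precision-weighted mean: (1/4.7·9.8 + 6/8.6·19.33) / (1/4.7 + 6/8.6) = 17.1029.
A Normal posterior is symmetric, so mode = mean.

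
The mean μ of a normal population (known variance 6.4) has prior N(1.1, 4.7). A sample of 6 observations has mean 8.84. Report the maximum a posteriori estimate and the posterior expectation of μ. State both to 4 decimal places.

MAP = 7.4083, posterior mean = 7.4083

Posterior for μ is Normal. Precision-weighted mean: (1/4.7·1.1 + 6/6.4·8.84) / (1/4.7 + 6/6.4) = 7.4083.
A Normal posterior is symmetric, so mode = mean.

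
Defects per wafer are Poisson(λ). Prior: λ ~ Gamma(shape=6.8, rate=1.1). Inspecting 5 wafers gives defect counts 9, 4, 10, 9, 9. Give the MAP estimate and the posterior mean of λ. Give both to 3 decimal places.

Σ counts = 41. Posterior: Gamma(shape = 6.8+41 = 47.8, rate = 1.1+5 = 6.1).
Mode = (α−1)/β = 46.8/6.1 = 7.672.
Mean = α/β = 47.8/6.1 = 7.836.
The posterior is right-skewed, so the mean exceeds the mode.

MAP = 7.672; posterior mean = 7.836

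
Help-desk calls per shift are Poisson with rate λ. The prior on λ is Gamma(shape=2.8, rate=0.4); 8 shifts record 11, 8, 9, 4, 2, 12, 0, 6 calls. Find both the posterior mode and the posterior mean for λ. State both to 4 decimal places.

MAP = 6.4048, posterior mean = 6.5238

Σ counts = 52. Posterior: Gamma(shape = 2.8+52 = 54.8, rate = 0.4+8 = 8.4).
Mode = (α−1)/β = 53.8/8.4 = 6.4048.
Mean = α/β = 54.8/8.4 = 6.5238.
Right-skewed posterior ⇒ mode < mean.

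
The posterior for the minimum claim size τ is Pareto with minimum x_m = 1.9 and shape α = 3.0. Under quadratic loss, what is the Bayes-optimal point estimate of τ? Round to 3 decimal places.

The Pareto density is strictly decreasing on [x_m, ∞), so the mode is x_m = 1.900.
Mean = α·x_m/(α−1) = 3.0·1.9/2.0 = 2.850.
Quadratic loss ⇒ the optimal estimator is the posterior mean.

2.850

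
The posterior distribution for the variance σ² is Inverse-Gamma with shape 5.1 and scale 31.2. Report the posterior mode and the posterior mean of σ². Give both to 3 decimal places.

MAP = 5.115, posterior mean = 7.610

Mode = β/(α+1) = 31.2/6.1 = 5.115.
Mean = β/(α−1) = 31.2/4.1 = 7.610.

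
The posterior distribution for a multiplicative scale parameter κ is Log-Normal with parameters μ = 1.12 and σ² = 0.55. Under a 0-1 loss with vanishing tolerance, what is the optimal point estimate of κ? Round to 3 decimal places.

1.768

Mode = exp(μ − σ²) = exp(0.57) = 1.768.
Mean = exp(μ + σ²/2) = exp(1.395) = 4.035.
This is the posterior mode — the MAP estimate.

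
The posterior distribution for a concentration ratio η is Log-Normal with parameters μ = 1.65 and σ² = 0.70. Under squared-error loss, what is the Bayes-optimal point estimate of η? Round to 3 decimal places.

7.389

Mode = exp(μ − σ²) = exp(0.95) = 2.586.
Mean = exp(μ + σ²/2) = exp(2.000) = 7.389.
Squared-error loss ⇒ the optimal estimator is the posterior mean.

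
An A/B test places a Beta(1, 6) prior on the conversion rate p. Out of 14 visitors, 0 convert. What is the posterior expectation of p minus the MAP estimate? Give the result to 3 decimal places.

Posterior: Beta(1+0, 6+14) = Beta(1, 20).
Since α = 1 ≤ 1 and β > 1, the Beta density is monotone decreasing on [0,1]; the mode is at 0.
Mean = 1/(1+20) = 0.048.
Difference = 0.048 − 0.000 = 0.048.

0.048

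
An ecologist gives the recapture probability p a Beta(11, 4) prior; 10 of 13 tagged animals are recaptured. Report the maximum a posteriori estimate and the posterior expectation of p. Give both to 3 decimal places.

MAP: 0.769. Posterior mean: 0.750.

Posterior: Beta(11+10, 4+3) = Beta(21, 7).
Mode = (21−1)/(21+7−2) = 20/26 = 0.769.
Mean = 21/(21+7) = 21/28 = 0.750.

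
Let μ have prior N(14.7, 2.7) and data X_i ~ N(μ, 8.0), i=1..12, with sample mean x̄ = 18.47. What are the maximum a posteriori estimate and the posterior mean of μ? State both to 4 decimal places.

MAP = 17.7235, posterior mean = 17.7235

Posterior for μ is Normal. Precision-weighted mean: (1/2.7·14.7 + 12/8.0·18.47) / (1/2.7 + 12/8.0) = 17.7235.
A Normal posterior is symmetric, so mode = mean.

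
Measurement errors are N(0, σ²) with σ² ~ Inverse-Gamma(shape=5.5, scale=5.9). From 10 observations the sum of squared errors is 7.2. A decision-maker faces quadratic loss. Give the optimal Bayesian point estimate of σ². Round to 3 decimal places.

1.000

Posterior: Inverse-Gamma(shape = 5.5+10/2 = 10.5, scale = 5.9+7.2/2 = 9.5).
Mode = β/(α+1) = 9.5/11.5 = 0.826.
Mean = β/(α−1) = 9.5/9.5 = 1.000.
Quadratic loss ⇒ the optimal estimator is the posterior mean.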